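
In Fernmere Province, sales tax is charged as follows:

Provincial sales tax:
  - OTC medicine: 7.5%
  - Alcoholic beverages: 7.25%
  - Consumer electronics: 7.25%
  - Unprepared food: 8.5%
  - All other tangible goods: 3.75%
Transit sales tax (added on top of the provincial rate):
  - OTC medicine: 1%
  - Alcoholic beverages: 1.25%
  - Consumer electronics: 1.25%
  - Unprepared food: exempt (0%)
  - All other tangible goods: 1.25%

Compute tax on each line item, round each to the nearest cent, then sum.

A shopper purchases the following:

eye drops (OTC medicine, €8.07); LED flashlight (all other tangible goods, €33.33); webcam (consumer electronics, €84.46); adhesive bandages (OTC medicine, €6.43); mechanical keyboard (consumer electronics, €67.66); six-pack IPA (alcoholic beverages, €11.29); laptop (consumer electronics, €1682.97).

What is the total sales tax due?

€159.85

Eye drops €8.07: OTC medicine → 7.5% + 1% transit = 8.5% → €0.69
LED flashlight €33.33: all other tangible goods → 3.75% + 1.25% transit = 5% → €1.67
Webcam €84.46: consumer electronics → 7.25% + 1.25% transit = 8.5% → €7.18
Adhesive bandages €6.43: OTC medicine → 7.5% + 1% transit = 8.5% → €0.55
Mechanical keyboard €67.66: consumer electronics → 7.25% + 1.25% transit = 8.5% → €5.75
Six-pack IPA €11.29: alcoholic beverages → 7.25% + 1.25% transit = 8.5% → €0.96
Laptop €1682.97: consumer electronics → 7.25% + 1.25% transit = 8.5% → €143.05
Total tax = €0.69 + €1.67 + €7.18 + €0.55 + €5.75 + €0.96 + €143.05 = €159.85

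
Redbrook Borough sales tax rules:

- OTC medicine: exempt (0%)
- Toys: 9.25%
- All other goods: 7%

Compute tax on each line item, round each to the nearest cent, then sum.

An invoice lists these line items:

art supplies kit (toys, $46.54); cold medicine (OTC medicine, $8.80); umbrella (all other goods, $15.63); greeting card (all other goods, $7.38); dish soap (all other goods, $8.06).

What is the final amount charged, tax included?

Art supplies kit $46.54: toys → 9.25% → $4.30
Cold medicine $8.80: OTC medicine → 0% → $0.00
Umbrella $15.63: all other goods → 7% → $1.09
Greeting card $7.38: all other goods → 7% → $0.52
Dish soap $8.06: all other goods → 7% → $0.56
Subtotal = $86.41; tax = $6.47; total due = $92.88

$92.88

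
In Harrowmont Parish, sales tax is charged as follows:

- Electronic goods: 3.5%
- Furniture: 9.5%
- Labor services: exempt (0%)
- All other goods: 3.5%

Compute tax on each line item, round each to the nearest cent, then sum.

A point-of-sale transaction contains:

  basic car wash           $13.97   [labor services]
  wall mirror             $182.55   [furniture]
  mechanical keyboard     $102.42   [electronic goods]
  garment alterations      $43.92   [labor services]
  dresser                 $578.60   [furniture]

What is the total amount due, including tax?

Basic car wash $13.97: labor services → 0% → $0.00
Wall mirror $182.55: furniture → 9.5% → $17.34
Mechanical keyboard $102.42: electronic goods → 3.5% → $3.58
Garment alterations $43.92: labor services → 0% → $0.00
Dresser $578.60: furniture → 9.5% → $54.97
Subtotal = $921.46; tax = $75.89; total due = $997.35

$997.35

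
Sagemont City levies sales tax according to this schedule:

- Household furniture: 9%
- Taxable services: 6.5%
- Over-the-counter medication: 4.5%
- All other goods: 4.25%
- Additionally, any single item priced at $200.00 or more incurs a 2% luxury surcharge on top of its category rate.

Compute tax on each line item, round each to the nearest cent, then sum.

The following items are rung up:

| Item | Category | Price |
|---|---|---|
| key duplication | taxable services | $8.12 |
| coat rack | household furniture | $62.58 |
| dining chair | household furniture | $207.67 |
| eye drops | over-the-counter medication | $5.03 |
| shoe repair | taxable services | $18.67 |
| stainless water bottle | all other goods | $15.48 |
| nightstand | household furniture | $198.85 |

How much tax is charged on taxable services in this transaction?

Key duplication $8.12: taxable services → 6.5% → $0.53
Shoe repair $18.67: taxable services → 6.5% → $1.21
Tax on taxable services = $0.53 + $1.21 = $1.74

$1.74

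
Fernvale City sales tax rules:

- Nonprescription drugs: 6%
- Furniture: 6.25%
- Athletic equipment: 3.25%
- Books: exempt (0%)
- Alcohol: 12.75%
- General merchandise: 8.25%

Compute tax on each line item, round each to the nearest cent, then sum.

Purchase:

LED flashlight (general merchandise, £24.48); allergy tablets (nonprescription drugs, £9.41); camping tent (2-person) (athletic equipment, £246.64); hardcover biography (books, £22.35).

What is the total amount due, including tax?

LED flashlight £24.48: general merchandise → 8.25% → £2.02
Allergy tablets £9.41: nonprescription drugs → 6% → £0.56
Camping tent (2-person) £246.64: athletic equipment → 3.25% → £8.02
Hardcover biography £22.35: books → 0% → £0.00
Subtotal = £302.88; tax = £10.60; total due = £313.48

£313.48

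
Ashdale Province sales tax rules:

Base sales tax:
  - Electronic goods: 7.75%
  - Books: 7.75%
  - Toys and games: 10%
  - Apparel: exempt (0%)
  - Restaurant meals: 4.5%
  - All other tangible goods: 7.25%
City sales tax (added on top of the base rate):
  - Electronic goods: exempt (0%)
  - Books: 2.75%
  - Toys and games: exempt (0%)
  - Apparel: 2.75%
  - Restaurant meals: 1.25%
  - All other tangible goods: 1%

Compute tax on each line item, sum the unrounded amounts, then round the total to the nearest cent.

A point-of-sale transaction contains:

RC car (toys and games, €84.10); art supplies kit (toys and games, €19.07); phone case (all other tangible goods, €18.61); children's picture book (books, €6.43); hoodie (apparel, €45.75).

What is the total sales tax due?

RC car €84.10: toys and games → 10% + 0% city = 10% → €8.41
Art supplies kit €19.07: toys and games → 10% + 0% city = 10% → €1.907
Phone case €18.61: all other tangible goods → 7.25% + 1% city = 8.25% → €1.535325
Children's picture book €6.43: books → 7.75% + 2.75% city = 10.5% → €0.67515
Hoodie €45.75: apparel → 0% + 2.75% city = 2.75% → €1.258125
Unrounded tax sum = €13.7856 → €13.79

€13.79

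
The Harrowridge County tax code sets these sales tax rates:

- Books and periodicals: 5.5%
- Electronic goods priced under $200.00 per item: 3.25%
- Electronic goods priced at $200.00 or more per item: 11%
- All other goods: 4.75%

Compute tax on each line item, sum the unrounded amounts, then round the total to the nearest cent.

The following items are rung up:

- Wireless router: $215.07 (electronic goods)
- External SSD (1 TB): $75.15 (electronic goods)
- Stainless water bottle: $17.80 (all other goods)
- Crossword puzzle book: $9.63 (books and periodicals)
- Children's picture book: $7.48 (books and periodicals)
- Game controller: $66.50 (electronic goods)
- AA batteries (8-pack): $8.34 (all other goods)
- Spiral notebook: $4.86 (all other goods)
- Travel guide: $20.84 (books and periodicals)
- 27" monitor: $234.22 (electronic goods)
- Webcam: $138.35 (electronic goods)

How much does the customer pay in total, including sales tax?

Wireless router $215.07: electronic goods, $200.00 or more → 11% → $23.6577
External SSD (1 TB) $75.15: electronic goods, under $200.00 → 3.25% → $2.442375
Stainless water bottle $17.80: all other goods → 4.75% → $0.8455
Crossword puzzle book $9.63: books and periodicals → 5.5% → $0.52965
Children's picture book $7.48: books and periodicals → 5.5% → $0.4114
Game controller $66.50: electronic goods, under $200.00 → 3.25% → $2.16125
AA batteries (8-pack) $8.34: all other goods → 4.75% → $0.39615
Spiral notebook $4.86: all other goods → 4.75% → $0.23085
Travel guide $20.84: books and periodicals → 5.5% → $1.1462
27" monitor $234.22: electronic goods, $200.00 or more → 11% → $25.7642
Webcam $138.35: electronic goods, under $200.00 → 3.25% → $4.496375
Subtotal = $798.24; unrounded tax = $62.08165 → $62.08; total due = $860.32

$860.32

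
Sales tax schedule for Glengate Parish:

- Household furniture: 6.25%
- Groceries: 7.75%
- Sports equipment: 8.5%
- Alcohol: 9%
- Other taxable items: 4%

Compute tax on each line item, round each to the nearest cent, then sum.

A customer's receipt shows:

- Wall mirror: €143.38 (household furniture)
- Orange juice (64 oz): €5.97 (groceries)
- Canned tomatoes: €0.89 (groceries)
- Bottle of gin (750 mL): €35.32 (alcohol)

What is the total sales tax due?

Wall mirror €143.38: household furniture → 6.25% → €8.96
Orange juice (64 oz) €5.97: groceries → 7.75% → €0.46
Canned tomatoes €0.89: groceries → 7.75% → €0.07
Bottle of gin (750 mL) €35.32: alcohol → 9% → €3.18
Total tax = €8.96 + €0.46 + €0.07 + €3.18 = €12.67

€12.67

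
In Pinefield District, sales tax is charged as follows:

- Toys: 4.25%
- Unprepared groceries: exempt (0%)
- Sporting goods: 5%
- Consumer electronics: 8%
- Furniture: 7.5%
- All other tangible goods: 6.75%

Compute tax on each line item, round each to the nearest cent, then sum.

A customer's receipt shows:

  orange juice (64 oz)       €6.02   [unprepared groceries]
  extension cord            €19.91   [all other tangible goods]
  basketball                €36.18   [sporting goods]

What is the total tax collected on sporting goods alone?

Basketball €36.18: sporting goods → 5% → €1.81
Tax on sporting goods = €1.81

€1.81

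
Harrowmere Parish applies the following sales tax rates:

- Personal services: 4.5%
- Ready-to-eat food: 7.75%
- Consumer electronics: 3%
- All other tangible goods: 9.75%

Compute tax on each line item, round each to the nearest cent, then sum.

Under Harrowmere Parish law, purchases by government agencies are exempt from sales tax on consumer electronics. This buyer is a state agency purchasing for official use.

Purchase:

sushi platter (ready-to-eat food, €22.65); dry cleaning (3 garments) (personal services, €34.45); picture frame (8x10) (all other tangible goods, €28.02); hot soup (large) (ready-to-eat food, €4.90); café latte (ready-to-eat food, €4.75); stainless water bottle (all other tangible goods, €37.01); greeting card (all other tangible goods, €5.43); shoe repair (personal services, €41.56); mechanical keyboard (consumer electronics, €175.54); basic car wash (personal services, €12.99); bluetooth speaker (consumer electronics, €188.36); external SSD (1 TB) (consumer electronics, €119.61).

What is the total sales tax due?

€13.38

Sushi platter €22.65: ready-to-eat food → 7.75% → €1.76
Dry cleaning (3 garments) €34.45: personal services → 4.5% → €1.55
Picture frame (8x10) €28.02: all other tangible goods → 9.75% → €2.73
Hot soup (large) €4.90: ready-to-eat food → 7.75% → €0.38
Café latte €4.75: ready-to-eat food → 7.75% → €0.37
Stainless water bottle €37.01: all other tangible goods → 9.75% → €3.61
Greeting card €5.43: all other tangible goods → 9.75% → €0.53
Shoe repair €41.56: personal services → 4.5% → €1.87
Mechanical keyboard €175.54: consumer electronics, buyer-exempt → 0% → €0.00
Basic car wash €12.99: personal services → 4.5% → €0.58
Bluetooth speaker €188.36: consumer electronics, buyer-exempt → 0% → €0.00
External SSD (1 TB) €119.61: consumer electronics, buyer-exempt → 0% → €0.00
Total tax = €1.76 + €1.55 + €2.73 + €0.38 + €0.37 + €3.61 + €0.53 + €1.87 + €0.58 = €13.38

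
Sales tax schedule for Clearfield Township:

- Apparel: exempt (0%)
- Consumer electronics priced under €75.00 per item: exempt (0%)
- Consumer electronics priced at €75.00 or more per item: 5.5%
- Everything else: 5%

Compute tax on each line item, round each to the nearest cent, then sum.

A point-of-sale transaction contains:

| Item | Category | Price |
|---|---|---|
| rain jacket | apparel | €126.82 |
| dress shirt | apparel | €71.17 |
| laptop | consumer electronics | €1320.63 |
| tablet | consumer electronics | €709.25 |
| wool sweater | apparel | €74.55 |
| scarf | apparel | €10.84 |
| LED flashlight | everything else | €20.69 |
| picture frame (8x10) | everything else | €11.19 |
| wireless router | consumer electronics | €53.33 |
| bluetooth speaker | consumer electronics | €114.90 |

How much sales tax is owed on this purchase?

€119.55

Rain jacket €126.82: apparel → 0% → €0.00
Dress shirt €71.17: apparel → 0% → €0.00
Laptop €1320.63: consumer electronics, €75.00 or more → 5.5% → €72.63
Tablet €709.25: consumer electronics, €75.00 or more → 5.5% → €39.01
Wool sweater €74.55: apparel → 0% → €0.00
Scarf €10.84: apparel → 0% → €0.00
LED flashlight €20.69: everything else → 5% → €1.03
Picture frame (8x10) €11.19: everything else → 5% → €0.56
Wireless router €53.33: consumer electronics, under €75.00 → 0% → €0.00
Bluetooth speaker €114.90: consumer electronics, €75.00 or more → 5.5% → €6.32
Total tax = €72.63 + €39.01 + €1.03 + €0.56 + €6.32 = €119.55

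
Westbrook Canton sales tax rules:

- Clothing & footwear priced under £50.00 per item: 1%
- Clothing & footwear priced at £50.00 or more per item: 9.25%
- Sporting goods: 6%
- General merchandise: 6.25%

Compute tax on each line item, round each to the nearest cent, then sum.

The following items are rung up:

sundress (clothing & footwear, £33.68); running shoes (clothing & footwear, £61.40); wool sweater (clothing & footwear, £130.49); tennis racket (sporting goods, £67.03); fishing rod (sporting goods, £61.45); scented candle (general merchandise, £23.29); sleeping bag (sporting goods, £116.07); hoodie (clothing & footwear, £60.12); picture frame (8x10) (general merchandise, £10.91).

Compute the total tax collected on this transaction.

Sundress £33.68: clothing & footwear, under £50.00 → 1% → £0.34
Running shoes £61.40: clothing & footwear, £50.00 or more → 9.25% → £5.68
Wool sweater £130.49: clothing & footwear, £50.00 or more → 9.25% → £12.07
Tennis racket £67.03: sporting goods → 6% → £4.02
Fishing rod £61.45: sporting goods → 6% → £3.69
Scented candle £23.29: general merchandise → 6.25% → £1.46
Sleeping bag £116.07: sporting goods → 6% → £6.96
Hoodie £60.12: clothing & footwear, £50.00 or more → 9.25% → £5.56
Picture frame (8x10) £10.91: general merchandise → 6.25% → £0.68
Total tax = £0.34 + £5.68 + £12.07 + £4.02 + £3.69 + £1.46 + £6.96 + £5.56 + £0.68 = £40.46

£40.46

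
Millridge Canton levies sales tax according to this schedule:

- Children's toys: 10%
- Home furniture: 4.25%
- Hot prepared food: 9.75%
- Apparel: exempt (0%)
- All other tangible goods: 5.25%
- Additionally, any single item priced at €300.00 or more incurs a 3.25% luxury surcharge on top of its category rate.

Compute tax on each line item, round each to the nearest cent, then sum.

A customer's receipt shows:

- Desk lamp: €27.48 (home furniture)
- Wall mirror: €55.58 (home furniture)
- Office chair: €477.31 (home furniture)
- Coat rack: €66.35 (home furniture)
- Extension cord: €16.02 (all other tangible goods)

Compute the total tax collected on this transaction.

€42.99

Desk lamp €27.48: home furniture → 4.25% → €1.17
Wall mirror €55.58: home furniture → 4.25% → €2.36
Office chair €477.31: home furniture → 4.25% + 3.25% surcharge = 7.5% → €35.80
Coat rack €66.35: home furniture → 4.25% → €2.82
Extension cord €16.02: all other tangible goods → 5.25% → €0.84
Total tax = €1.17 + €2.36 + €35.80 + €2.82 + €0.84 = €42.99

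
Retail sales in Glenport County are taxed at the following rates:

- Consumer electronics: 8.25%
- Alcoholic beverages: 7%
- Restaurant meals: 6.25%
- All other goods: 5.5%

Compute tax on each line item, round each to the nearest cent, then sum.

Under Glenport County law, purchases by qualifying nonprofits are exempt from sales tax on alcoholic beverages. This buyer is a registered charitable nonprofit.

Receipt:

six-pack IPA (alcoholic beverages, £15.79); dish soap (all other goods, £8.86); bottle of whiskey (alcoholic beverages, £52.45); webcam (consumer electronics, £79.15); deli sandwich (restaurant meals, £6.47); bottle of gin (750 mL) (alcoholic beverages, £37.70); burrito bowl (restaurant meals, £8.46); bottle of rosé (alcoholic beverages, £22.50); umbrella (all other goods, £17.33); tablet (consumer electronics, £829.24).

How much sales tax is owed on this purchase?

Six-pack IPA £15.79: alcoholic beverages, buyer-exempt → 0% → £0.00
Dish soap £8.86: all other goods → 5.5% → £0.49
Bottle of whiskey £52.45: alcoholic beverages, buyer-exempt → 0% → £0.00
Webcam £79.15: consumer electronics → 8.25% → £6.53
Deli sandwich £6.47: restaurant meals → 6.25% → £0.40
Bottle of gin (750 mL) £37.70: alcoholic beverages, buyer-exempt → 0% → £0.00
Burrito bowl £8.46: restaurant meals → 6.25% → £0.53
Bottle of rosé £22.50: alcoholic beverages, buyer-exempt → 0% → £0.00
Umbrella £17.33: all other goods → 5.5% → £0.95
Tablet £829.24: consumer electronics → 8.25% → £68.41
Total tax = £0.49 + £6.53 + £0.40 + £0.53 + £0.95 + £68.41 = £77.31

£77.31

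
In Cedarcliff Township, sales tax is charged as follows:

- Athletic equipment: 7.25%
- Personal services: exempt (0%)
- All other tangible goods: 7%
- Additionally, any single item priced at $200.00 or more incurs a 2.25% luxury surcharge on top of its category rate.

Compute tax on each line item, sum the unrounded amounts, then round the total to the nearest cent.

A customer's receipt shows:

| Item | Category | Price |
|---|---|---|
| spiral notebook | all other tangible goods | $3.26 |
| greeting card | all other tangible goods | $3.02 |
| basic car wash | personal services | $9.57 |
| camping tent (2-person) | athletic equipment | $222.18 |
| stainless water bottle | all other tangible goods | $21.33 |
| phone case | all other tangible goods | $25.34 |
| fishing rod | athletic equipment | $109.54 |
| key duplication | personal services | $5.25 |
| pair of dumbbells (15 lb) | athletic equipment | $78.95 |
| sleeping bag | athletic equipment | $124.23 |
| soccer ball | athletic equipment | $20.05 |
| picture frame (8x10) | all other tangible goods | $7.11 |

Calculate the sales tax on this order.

Spiral notebook $3.26: all other tangible goods → 7% → $0.2282
Greeting card $3.02: all other tangible goods → 7% → $0.2114
Basic car wash $9.57: personal services → 0% → $0.00
Camping tent (2-person) $222.18: athletic equipment → 7.25% + 2.25% surcharge = 9.5% → $21.1071
Stainless water bottle $21.33: all other tangible goods → 7% → $1.4931
Phone case $25.34: all other tangible goods → 7% → $1.7738
Fishing rod $109.54: athletic equipment → 7.25% → $7.94165
Key duplication $5.25: personal services → 0% → $0.00
Pair of dumbbells (15 lb) $78.95: athletic equipment → 7.25% → $5.723875
Sleeping bag $124.23: athletic equipment → 7.25% → $9.006675
Soccer ball $20.05: athletic equipment → 7.25% → $1.453625
Picture frame (8x10) $7.11: all other tangible goods → 7% → $0.4977
Unrounded tax sum = $49.437125 → $49.44

$49.44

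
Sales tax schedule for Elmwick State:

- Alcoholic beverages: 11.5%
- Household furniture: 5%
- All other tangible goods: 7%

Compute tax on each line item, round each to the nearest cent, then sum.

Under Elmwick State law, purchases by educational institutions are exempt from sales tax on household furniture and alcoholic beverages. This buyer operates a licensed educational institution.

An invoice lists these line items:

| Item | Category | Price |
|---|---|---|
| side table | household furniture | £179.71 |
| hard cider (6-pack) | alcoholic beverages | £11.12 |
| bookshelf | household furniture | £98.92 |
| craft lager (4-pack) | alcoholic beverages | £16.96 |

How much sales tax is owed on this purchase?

Side table £179.71: household furniture, buyer-exempt → 0% → £0.00
Hard cider (6-pack) £11.12: alcoholic beverages, buyer-exempt → 0% → £0.00
Bookshelf £98.92: household furniture, buyer-exempt → 0% → £0.00
Craft lager (4-pack) £16.96: alcoholic beverages, buyer-exempt → 0% → £0.00
Total tax = £0.00

£0.00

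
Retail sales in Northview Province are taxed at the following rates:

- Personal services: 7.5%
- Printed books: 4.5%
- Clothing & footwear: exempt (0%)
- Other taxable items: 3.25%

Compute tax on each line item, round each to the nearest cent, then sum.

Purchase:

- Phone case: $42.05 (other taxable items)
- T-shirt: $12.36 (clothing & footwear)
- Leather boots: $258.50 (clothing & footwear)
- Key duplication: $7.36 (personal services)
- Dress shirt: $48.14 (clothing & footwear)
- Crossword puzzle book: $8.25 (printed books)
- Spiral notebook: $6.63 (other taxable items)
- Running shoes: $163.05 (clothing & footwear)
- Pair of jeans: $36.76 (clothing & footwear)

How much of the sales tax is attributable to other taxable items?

$1.59

Phone case $42.05: other taxable items → 3.25% → $1.37
Spiral notebook $6.63: other taxable items → 3.25% → $0.22
Tax on other taxable items = $1.37 + $0.22 = $1.59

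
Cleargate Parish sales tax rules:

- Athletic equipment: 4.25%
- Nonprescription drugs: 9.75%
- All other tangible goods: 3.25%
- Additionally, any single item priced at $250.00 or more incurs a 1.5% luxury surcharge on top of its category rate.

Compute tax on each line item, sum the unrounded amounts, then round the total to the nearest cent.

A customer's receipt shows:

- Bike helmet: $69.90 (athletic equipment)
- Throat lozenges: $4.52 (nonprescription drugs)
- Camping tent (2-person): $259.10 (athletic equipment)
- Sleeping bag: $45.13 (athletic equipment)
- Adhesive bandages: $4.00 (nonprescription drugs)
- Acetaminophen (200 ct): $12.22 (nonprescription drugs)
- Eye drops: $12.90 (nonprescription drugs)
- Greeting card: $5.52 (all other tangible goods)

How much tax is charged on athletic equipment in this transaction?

$19.79

Bike helmet $69.90: athletic equipment → 4.25% → $2.97075
Camping tent (2-person) $259.10: athletic equipment → 4.25% + 1.5% surcharge = 5.75% → $14.89825
Sleeping bag $45.13: athletic equipment → 4.25% → $1.918025
Tax on athletic equipment: unrounded sum = $19.787025 → $19.79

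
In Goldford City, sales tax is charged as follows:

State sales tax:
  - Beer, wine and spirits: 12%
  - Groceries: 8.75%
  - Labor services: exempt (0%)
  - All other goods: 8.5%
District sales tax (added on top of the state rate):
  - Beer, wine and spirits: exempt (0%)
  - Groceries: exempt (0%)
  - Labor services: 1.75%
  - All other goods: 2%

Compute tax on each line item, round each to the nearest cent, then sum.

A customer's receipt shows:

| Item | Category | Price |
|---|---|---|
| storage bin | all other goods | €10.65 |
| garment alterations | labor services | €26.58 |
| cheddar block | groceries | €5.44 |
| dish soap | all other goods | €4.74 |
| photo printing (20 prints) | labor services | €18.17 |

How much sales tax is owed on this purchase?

Storage bin €10.65: all other goods → 8.5% + 2% district = 10.5% → €1.12
Garment alterations €26.58: labor services → 0% + 1.75% district = 1.75% → €0.47
Cheddar block €5.44: groceries → 8.75% + 0% district = 8.75% → €0.48
Dish soap €4.74: all other goods → 8.5% + 2% district = 10.5% → €0.50
Photo printing (20 prints) €18.17: labor services → 0% + 1.75% district = 1.75% → €0.32
Total tax = €1.12 + €0.47 + €0.48 + €0.50 + €0.32 = €2.89

€2.89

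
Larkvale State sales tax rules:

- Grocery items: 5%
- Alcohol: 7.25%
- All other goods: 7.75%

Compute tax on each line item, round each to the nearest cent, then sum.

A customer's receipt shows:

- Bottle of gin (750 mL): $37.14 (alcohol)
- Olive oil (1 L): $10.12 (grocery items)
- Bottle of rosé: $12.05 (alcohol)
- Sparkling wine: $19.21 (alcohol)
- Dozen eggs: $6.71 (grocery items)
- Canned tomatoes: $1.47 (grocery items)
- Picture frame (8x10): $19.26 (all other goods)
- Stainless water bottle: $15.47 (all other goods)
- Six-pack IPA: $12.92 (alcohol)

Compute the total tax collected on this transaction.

$9.50

Bottle of gin (750 mL) $37.14: alcohol → 7.25% → $2.69
Olive oil (1 L) $10.12: grocery items → 5% → $0.51
Bottle of rosé $12.05: alcohol → 7.25% → $0.87
Sparkling wine $19.21: alcohol → 7.25% → $1.39
Dozen eggs $6.71: grocery items → 5% → $0.34
Canned tomatoes $1.47: grocery items → 5% → $0.07
Picture frame (8x10) $19.26: all other goods → 7.75% → $1.49
Stainless water bottle $15.47: all other goods → 7.75% → $1.20
Six-pack IPA $12.92: alcohol → 7.25% → $0.94
Total tax = $2.69 + $0.51 + $0.87 + $1.39 + $0.34 + $0.07 + $1.49 + $1.20 + $0.94 = $9.50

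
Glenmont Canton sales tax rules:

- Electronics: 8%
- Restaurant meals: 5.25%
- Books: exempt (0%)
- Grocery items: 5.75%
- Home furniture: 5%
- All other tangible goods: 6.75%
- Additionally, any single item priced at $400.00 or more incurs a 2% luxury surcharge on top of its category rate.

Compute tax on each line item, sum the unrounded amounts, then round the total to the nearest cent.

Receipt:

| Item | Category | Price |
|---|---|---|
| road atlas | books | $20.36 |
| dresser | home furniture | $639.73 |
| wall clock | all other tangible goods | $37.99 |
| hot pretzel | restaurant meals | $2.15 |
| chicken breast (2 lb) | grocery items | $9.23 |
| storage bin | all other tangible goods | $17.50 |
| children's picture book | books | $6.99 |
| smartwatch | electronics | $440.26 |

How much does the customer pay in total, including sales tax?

$1267.41

Road atlas $20.36: books → 0% → $0.00
Dresser $639.73: home furniture → 5% + 2% surcharge = 7% → $44.7811
Wall clock $37.99: all other tangible goods → 6.75% → $2.564325
Hot pretzel $2.15: restaurant meals → 5.25% → $0.112875
Chicken breast (2 lb) $9.23: grocery items → 5.75% → $0.530725
Storage bin $17.50: all other tangible goods → 6.75% → $1.18125
Children's picture book $6.99: books → 0% → $0.00
Smartwatch $440.26: electronics → 8% + 2% surcharge = 10% → $44.026
Subtotal = $1174.21; unrounded tax = $93.196275 → $93.20; total due = $1267.41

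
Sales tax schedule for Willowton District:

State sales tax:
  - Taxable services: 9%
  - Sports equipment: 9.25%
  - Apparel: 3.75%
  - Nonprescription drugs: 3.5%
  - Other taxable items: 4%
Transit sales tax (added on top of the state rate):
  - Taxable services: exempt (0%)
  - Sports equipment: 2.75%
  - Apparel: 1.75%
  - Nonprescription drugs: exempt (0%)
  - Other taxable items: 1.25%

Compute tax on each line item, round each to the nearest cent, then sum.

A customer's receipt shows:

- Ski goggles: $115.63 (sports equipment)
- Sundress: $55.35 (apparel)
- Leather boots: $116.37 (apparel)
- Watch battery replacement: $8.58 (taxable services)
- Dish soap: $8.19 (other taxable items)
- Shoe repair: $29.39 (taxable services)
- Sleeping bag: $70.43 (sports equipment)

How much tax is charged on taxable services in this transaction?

Watch battery replacement $8.58: taxable services → 9% + 0% transit = 9% → $0.77
Shoe repair $29.39: taxable services → 9% + 0% transit = 9% → $2.65
Tax on taxable services = $0.77 + $2.65 = $3.42

$3.42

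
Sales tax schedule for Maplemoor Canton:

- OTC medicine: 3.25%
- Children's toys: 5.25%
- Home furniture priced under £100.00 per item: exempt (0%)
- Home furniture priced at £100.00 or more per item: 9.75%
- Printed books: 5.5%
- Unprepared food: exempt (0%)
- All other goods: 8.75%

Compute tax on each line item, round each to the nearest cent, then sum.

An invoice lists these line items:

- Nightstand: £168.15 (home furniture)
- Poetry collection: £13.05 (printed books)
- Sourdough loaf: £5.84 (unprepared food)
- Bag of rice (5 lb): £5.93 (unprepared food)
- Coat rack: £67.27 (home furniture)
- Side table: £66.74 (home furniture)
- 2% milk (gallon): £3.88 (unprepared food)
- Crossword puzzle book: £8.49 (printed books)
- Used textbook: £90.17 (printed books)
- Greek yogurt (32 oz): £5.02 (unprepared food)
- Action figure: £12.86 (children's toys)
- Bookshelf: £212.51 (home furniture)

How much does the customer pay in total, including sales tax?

£703.85

Nightstand £168.15: home furniture, £100.00 or more → 9.75% → £16.39
Poetry collection £13.05: printed books → 5.5% → £0.72
Sourdough loaf £5.84: unprepared food → 0% → £0.00
Bag of rice (5 lb) £5.93: unprepared food → 0% → £0.00
Coat rack £67.27: home furniture, under £100.00 → 0% → £0.00
Side table £66.74: home furniture, under £100.00 → 0% → £0.00
2% milk (gallon) £3.88: unprepared food → 0% → £0.00
Crossword puzzle book £8.49: printed books → 5.5% → £0.47
Used textbook £90.17: printed books → 5.5% → £4.96
Greek yogurt (32 oz) £5.02: unprepared food → 0% → £0.00
Action figure £12.86: children's toys → 5.25% → £0.68
Bookshelf £212.51: home furniture, £100.00 or more → 9.75% → £20.72
Subtotal = £659.91; tax = £43.94; total due = £703.85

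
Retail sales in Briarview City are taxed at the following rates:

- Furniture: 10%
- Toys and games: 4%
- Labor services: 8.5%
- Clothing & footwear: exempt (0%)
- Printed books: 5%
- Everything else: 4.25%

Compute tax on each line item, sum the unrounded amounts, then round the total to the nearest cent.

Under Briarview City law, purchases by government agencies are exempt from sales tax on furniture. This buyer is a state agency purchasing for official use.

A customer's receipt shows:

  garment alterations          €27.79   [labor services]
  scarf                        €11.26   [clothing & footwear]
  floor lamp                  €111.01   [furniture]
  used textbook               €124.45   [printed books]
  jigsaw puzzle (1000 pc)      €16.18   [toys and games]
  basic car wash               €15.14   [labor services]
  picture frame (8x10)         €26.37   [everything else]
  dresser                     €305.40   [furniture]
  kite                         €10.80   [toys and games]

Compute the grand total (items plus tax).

€660.47

Garment alterations €27.79: labor services → 8.5% → €2.36215
Scarf €11.26: clothing & footwear → 0% → €0.00
Floor lamp €111.01: furniture, buyer-exempt → 0% → €0.00
Used textbook €124.45: printed books → 5% → €6.2225
Jigsaw puzzle (1000 pc) €16.18: toys and games → 4% → €0.6472
Basic car wash €15.14: labor services → 8.5% → €1.2869
Picture frame (8x10) €26.37: everything else → 4.25% → €1.120725
Dresser €305.40: furniture, buyer-exempt → 0% → €0.00
Kite €10.80: toys and games → 4% → €0.432
Subtotal = €648.40; unrounded tax = €12.071475 → €12.07; total due = €660.47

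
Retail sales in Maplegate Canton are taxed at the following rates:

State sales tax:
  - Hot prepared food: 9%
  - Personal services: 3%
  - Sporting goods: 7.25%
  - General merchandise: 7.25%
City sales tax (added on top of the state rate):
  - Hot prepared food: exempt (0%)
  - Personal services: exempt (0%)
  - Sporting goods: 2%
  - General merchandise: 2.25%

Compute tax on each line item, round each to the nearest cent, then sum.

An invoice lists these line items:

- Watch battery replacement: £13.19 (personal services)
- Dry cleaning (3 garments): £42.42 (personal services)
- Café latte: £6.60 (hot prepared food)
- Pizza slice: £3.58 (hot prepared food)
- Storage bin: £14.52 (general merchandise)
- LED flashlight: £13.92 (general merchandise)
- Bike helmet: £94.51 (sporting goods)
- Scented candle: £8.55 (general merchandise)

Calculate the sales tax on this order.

£14.83

Watch battery replacement £13.19: personal services → 3% + 0% city = 3% → £0.40
Dry cleaning (3 garments) £42.42: personal services → 3% + 0% city = 3% → £1.27
Café latte £6.60: hot prepared food → 9% + 0% city = 9% → £0.59
Pizza slice £3.58: hot prepared food → 9% + 0% city = 9% → £0.32
Storage bin £14.52: general merchandise → 7.25% + 2.25% city = 9.5% → £1.38
LED flashlight £13.92: general merchandise → 7.25% + 2.25% city = 9.5% → £1.32
Bike helmet £94.51: sporting goods → 7.25% + 2% city = 9.25% → £8.74
Scented candle £8.55: general merchandise → 7.25% + 2.25% city = 9.5% → £0.81
Total tax = £0.40 + £1.27 + £0.59 + £0.32 + £1.38 + £1.32 + £8.74 + £0.81 = £14.83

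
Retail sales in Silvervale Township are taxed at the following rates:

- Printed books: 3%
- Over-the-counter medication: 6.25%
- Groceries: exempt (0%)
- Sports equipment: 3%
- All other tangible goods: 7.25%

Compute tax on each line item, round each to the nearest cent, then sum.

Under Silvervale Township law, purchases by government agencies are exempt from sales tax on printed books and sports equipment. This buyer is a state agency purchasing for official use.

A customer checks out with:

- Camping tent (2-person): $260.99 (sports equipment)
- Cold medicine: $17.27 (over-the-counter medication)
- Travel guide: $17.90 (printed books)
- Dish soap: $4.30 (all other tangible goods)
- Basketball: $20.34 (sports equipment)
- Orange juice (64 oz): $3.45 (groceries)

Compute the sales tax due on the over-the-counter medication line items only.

$1.08

Cold medicine $17.27: over-the-counter medication → 6.25% → $1.08
Tax on over-the-counter medication = $1.08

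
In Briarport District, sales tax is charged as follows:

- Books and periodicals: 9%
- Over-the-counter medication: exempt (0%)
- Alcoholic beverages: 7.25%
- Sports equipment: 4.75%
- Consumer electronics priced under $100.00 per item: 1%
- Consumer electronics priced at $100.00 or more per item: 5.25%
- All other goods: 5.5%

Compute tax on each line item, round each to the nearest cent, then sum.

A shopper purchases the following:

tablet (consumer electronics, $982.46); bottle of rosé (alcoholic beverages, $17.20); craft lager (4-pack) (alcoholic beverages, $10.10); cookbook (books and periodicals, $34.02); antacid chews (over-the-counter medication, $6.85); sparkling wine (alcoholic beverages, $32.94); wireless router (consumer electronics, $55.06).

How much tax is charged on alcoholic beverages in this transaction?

$4.37

Bottle of rosé $17.20: alcoholic beverages → 7.25% → $1.25
Craft lager (4-pack) $10.10: alcoholic beverages → 7.25% → $0.73
Sparkling wine $32.94: alcoholic beverages → 7.25% → $2.39
Tax on alcoholic beverages = $1.25 + $0.73 + $2.39 = $4.37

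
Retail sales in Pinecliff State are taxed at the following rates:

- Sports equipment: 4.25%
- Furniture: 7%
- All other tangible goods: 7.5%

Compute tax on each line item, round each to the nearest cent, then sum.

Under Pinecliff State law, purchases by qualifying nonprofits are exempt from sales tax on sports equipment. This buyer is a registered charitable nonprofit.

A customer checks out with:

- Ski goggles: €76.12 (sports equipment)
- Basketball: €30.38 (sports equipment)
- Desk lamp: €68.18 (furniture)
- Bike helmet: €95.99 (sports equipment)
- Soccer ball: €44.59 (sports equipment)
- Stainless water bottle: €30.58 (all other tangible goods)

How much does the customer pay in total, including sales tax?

Ski goggles €76.12: sports equipment, buyer-exempt → 0% → €0.00
Basketball €30.38: sports equipment, buyer-exempt → 0% → €0.00
Desk lamp €68.18: furniture → 7% → €4.77
Bike helmet €95.99: sports equipment, buyer-exempt → 0% → €0.00
Soccer ball €44.59: sports equipment, buyer-exempt → 0% → €0.00
Stainless water bottle €30.58: all other tangible goods → 7.5% → €2.29
Subtotal = €345.84; tax = €7.06; total due = €352.90

€352.90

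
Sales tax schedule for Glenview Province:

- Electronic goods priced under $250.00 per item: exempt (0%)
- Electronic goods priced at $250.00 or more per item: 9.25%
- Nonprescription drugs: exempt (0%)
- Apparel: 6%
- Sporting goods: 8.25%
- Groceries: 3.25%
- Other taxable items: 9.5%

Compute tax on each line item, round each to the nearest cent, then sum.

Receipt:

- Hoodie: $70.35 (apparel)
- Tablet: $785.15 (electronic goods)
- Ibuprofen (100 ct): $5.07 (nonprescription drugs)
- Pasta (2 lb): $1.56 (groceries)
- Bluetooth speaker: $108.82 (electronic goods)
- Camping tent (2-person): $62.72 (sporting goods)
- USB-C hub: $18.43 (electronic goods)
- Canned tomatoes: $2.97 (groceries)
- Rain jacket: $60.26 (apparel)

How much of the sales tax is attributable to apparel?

$7.84

Hoodie $70.35: apparel → 6% → $4.22
Rain jacket $60.26: apparel → 6% → $3.62
Tax on apparel = $4.22 + $3.62 = $7.84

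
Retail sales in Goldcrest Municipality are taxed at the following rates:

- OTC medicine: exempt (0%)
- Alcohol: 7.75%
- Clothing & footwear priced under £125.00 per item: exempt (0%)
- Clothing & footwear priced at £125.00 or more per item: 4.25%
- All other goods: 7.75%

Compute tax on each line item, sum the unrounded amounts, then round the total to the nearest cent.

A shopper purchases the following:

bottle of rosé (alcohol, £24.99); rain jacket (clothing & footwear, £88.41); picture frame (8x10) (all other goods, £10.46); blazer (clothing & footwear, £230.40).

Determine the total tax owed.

Bottle of rosé £24.99: alcohol → 7.75% → £1.936725
Rain jacket £88.41: clothing & footwear, under £125.00 → 0% → £0.00
Picture frame (8x10) £10.46: all other goods → 7.75% → £0.81065
Blazer £230.40: clothing & footwear, £125.00 or more → 4.25% → £9.792
Unrounded tax sum = £12.539375 → £12.54

£12.54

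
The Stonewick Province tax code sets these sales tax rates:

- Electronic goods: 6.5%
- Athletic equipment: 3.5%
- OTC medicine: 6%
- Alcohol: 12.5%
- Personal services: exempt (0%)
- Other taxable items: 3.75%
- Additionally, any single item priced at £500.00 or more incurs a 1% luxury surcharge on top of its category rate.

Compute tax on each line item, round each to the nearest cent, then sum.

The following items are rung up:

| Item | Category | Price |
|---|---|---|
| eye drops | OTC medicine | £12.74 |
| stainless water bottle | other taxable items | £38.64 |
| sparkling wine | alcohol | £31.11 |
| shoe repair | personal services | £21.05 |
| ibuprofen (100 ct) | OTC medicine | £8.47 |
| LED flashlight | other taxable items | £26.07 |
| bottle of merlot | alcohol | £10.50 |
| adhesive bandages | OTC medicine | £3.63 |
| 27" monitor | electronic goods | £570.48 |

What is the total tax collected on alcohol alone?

£5.20

Sparkling wine £31.11: alcohol → 12.5% → £3.89
Bottle of merlot £10.50: alcohol → 12.5% → £1.31
Tax on alcohol = £3.89 + £1.31 = £5.20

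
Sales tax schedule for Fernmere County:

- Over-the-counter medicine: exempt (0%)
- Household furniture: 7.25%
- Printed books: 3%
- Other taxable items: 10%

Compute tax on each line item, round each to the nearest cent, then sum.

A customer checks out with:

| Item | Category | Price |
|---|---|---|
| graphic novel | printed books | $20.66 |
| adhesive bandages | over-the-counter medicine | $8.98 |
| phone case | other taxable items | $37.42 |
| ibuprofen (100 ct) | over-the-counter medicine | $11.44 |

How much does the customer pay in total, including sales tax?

$82.86

Graphic novel $20.66: printed books → 3% → $0.62
Adhesive bandages $8.98: over-the-counter medicine → 0% → $0.00
Phone case $37.42: other taxable items → 10% → $3.74
Ibuprofen (100 ct) $11.44: over-the-counter medicine → 0% → $0.00
Subtotal = $78.50; tax = $4.36; total due = $82.86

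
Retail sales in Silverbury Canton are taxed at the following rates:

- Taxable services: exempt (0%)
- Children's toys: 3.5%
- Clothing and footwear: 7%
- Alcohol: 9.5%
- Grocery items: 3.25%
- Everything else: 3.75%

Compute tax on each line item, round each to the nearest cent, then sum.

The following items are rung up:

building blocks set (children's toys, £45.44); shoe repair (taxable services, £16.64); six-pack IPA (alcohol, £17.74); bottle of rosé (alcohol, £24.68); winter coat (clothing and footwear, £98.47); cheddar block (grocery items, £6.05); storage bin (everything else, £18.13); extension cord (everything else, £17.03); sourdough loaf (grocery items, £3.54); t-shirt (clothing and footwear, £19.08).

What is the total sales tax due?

£15.49

Building blocks set £45.44: children's toys → 3.5% → £1.59
Shoe repair £16.64: taxable services → 0% → £0.00
Six-pack IPA £17.74: alcohol → 9.5% → £1.69
Bottle of rosé £24.68: alcohol → 9.5% → £2.34
Winter coat £98.47: clothing and footwear → 7% → £6.89
Cheddar block £6.05: grocery items → 3.25% → £0.20
Storage bin £18.13: everything else → 3.75% → £0.68
Extension cord £17.03: everything else → 3.75% → £0.64
Sourdough loaf £3.54: grocery items → 3.25% → £0.12
T-shirt £19.08: clothing and footwear → 7% → £1.34
Total tax = £1.59 + £1.69 + £2.34 + £6.89 + £0.20 + £0.68 + £0.64 + £0.12 + £1.34 = £15.49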